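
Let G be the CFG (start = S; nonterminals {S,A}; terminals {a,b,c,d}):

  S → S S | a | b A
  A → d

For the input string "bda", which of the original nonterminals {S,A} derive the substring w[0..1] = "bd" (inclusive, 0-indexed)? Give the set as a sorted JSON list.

CNF form of G:
  S -> S S | T0 A | a
  A -> d
  T0 -> b

CYK fill, restricted to cells inside w[0..1]:
  cell(0,0) b: {T0}  orig:{}
  cell(1,1) d: {A}
  cell(0,1) bd: {S}

Original NTs in T[0,1] deriving "bd": ["S"]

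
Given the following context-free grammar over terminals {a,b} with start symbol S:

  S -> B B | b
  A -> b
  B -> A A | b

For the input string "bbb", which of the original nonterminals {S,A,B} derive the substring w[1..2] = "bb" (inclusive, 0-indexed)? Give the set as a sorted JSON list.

Convert to CNF:
  S -> B B | b
  A -> b
  B -> A A | b

Fill CYK table bottom-up — only the sub-triangle for w[1..2]:
  T[1,1] 'b' = {A,B,S}
  T[2,2] 'b' = {A,B,S}
  T[1,2] 'bb' = {B,S}

Original NTs in T[1,2] deriving "bb": ["B", "S"]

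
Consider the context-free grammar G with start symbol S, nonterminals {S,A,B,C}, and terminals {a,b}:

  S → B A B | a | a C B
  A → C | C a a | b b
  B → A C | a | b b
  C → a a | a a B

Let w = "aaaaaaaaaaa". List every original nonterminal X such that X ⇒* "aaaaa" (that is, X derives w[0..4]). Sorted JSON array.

CNF form of G:
  S -> B X5 | T0 X6 | a
  A -> C X2 | T0 T0 | T0 X3 | T1 T1
  B -> A C | T1 T1 | a
  C -> T0 T0 | T0 X4
  T0 -> a
  T1 -> b
  X2 -> T0 T0
  X3 -> T0 B
  X4 -> T0 B
  X5 -> A B
  X6 -> C B

CYK table (by increasing span) (cells [i..j] with 0 ≤ i ≤ j ≤ 4 only):
  [0..0]={B,S,T0}  "a"  orig:{B,S}
  [1..1]={B,S,T0}  "a"  orig:{B,S}
  [2..2]={B,S,T0}  "a"  orig:{B,S}
  [3..3]={B,S,T0}  "a"  orig:{B,S}
  [4..4]={B,S,T0}  "a"  orig:{B,S}
  [0..1]={A,C,X2,X3,X4}  "aa"  orig:{A,C}
  [1..2]={A,C,X2,X3,X4}  "aa"  orig:{A,C}
  [2..3]={A,C,X2,X3,X4}  "aa"  orig:{A,C}
  [3..4]={A,C,X2,X3,X4}  "aa"  orig:{A,C}
  [0..2]={A,C,X5,X6}  "aaa"  orig:{A,C}
  [1..3]={A,C,X5,X6}  "aaa"  orig:{A,C}
  [2..4]={A,C,X5,X6}  "aaa"  orig:{A,C}
  [0..3]={A,B,S,X5,X6}  "aaaa"  orig:{A,B,S}
  [1..4]={A,B,S,X5,X6}  "aaaa"  orig:{A,B,S}
  [0..4]={A,B,S,X3,X4,X5}  "aaaaa"  orig:{A,B,S}

Original NTs in T[0,4] deriving "aaaaa": ["A", "B", "S"]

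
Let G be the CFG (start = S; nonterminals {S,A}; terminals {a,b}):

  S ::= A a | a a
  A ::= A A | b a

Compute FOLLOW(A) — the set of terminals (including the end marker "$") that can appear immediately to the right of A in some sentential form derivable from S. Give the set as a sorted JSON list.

FIRST sets, iterate to fixpoint:
pass 1:
  A via A→b a: +{b}
  S via S→A a: +{b}
  S via S→a a: +{a}
  S: {a,b}  A: {b}
pass 2: done
  S: {a,b}  A: {b}

FOLLOW sets:
seed FOLLOW(S) with $
[1]
  A→A A: FOLLOW(A) ⊇ FIRST(A) = {b}; new: +{b}
  S→A a: FOLLOW(A) ⊇ FIRST(a) = {a}; new: +{a}
  FOLLOW[S]={$}  FOLLOW[A]={a,b}
[2] done
  FOLLOW[S]={$}  FOLLOW[A]={a,b}

FOLLOW(A) = ["a", "b"]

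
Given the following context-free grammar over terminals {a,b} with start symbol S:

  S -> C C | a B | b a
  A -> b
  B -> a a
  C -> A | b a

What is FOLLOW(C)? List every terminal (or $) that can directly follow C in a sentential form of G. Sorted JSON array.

FIRST sets, iterate to fixpoint:
[1]
  A via A→b: +{b}
  B via B→a a: +{a}
  C via C→A: +{b}
  S via S→C C: +{b}
  S via S→a B: +{a}
  FIRST(S)={a,b}  FIRST(A)={b}  FIRST(B)={a}  FIRST(C)={b}
[2] (stable)
  FIRST(S)={a,b}  FIRST(A)={b}  FIRST(B)={a}  FIRST(C)={b}

FOLLOW iteration:
initialize: $ ∈ FOLLOW(S)
iter 1:
  S→C C: FOLLOW(C) ⊇ FIRST(C) = {b}; new: +{b}
  S→C C: FOLLOW(C) ⊇ FOLLOW(S) ⊇ {$}; new: +{$}
  S→a B: FOLLOW(B) ⊇ FOLLOW(S) ⊇ {$}; new: +{$}
  FOLLOW(S)={$}  FOLLOW(A)={}  FOLLOW(B)={$}  FOLLOW(C)={$,b}
iter 2:
  C→A: FOLLOW(A) ⊇ FOLLOW(C) ⊇ {$,b}; new: +{$,b}
  FOLLOW(S)={$}  FOLLOW(A)={$,b}  FOLLOW(B)={$}  FOLLOW(C)={$,b}
iter 3: (no change)
  FOLLOW(S)={$}  FOLLOW(A)={$,b}  FOLLOW(B)={$}  FOLLOW(C)={$,b}

FOLLOW(C) = ["$", "b"]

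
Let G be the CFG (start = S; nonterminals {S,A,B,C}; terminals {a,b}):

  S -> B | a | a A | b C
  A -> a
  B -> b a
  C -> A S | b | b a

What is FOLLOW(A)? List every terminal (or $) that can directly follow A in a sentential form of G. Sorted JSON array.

FIRST iteration:
pass 1:
  A via A→a: +{a}
  B via B→b a: +{b}
  C via C→A S: +{a}
  C via C→b: +{b}
  S via S→B: +{b}
  S via S→a: +{a}
  FIRST(S)={a,b}  FIRST(A)={a}  FIRST(B)={b}  FIRST(C)={a,b}
pass 2: (stable)
  FIRST(S)={a,b}  FIRST(A)={a}  FIRST(B)={b}  FIRST(C)={a,b}

FOLLOW iteration:
initialize: $ ∈ FOLLOW(S)
pass 1:
  C→A S: FOLLOW(A) ⊇ FIRST(S) = {a,b}; new: +{a,b}
  S→B: FOLLOW(B) ⊇ FOLLOW(S) ⊇ {$}; new: +{$}
  S→a A: FOLLOW(A) ⊇ FOLLOW(S) ⊇ {$}; new: +{$}
  S→b C: FOLLOW(C) ⊇ FOLLOW(S) ⊇ {$}; new: +{$}
  FOLLOW[S]={$}  FOLLOW[A]={$,a,b}  FOLLOW[B]={$}  FOLLOW[C]={$}
pass 2: (stable)
  FOLLOW[S]={$}  FOLLOW[A]={$,a,b}  FOLLOW[B]={$}  FOLLOW[C]={$}

FOLLOW(A) = ["$", "a", "b"]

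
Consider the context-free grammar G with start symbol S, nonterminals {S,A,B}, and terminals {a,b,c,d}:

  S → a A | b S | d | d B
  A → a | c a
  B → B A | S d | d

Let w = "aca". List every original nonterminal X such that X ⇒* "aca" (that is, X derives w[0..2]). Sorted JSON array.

Convert to CNF:
  S -> T1 A | T2 B | T3 S | d
  A -> T0 T1 | a
  B -> B A | S T2 | d
  T0 -> c
  T1 -> a
  T2 -> d
  T3 -> b

CYK fill (cells [i..j] with 0 ≤ i ≤ j ≤ 2 only):
  [0..0]={A,T1}  "a"  orig:{A}
  [1..1]={T0}  "c"  orig:{}
  [2..2]={A,T1}  "a"  orig:{A}
  [0..1]=∅  "ac"
  [1..2]={A}  "ca"
  [0..2]={S}  "aca"

Original NTs in T[0,2] deriving "aca": ["S"]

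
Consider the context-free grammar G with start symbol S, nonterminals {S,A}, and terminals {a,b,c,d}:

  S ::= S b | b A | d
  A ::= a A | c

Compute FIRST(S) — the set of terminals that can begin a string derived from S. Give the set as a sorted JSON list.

Compute FIRST by fixpoint:
pass 1:
  A via A→a A: +{a}
  A via A→c: +{c}
  S via S→b A: +{b}
  S via S→d: +{d}
  FIRST(S)={b,d}  FIRST(A)={a,c}
pass 2: (stable)
  FIRST(S)={b,d}  FIRST(A)={a,c}

FIRST(S) = ["b", "d"]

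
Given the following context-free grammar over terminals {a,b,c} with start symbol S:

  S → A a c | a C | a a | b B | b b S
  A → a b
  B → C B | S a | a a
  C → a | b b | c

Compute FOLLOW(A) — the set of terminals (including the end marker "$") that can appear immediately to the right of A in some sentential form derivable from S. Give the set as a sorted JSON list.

FIRST sets, iterate to fixpoint:
iter 1:
  A via A→a b: +{a}
  B via B→a a: +{a}
  C via C→a: +{a}
  C via C→b b: +{b}
  C via C→c: +{c}
  S via S→A a c: +{a}
  S via S→b B: +{b}
  S: {a,b}  A: {a}  B: {a}  C: {a,b,c}
iter 2:
  B via B→C B: +{b,c}
  S: {a,b}  A: {a}  B: {a,b,c}  C: {a,b,c}
iter 3: — fixpoint
  S: {a,b}  A: {a}  B: {a,b,c}  C: {a,b,c}

Compute FOLLOW by fixpoint:
FOLLOW(S) := {$}
[1]
  B→C B: FOLLOW(C) ⊇ FIRST(B) = {a,b,c}; new: +{a,b,c}
  B→S a: FOLLOW(S) ⊇ FIRST(a) = {a}; new: +{a}
  S→A a c: FOLLOW(A) ⊇ FIRST(a) = {a}; new: +{a}
  S→a C: FOLLOW(C) ⊇ FOLLOW(S) ⊇ {$,a}; new: +{$}
  S→b B: FOLLOW(B) ⊇ FOLLOW(S) ⊇ {$,a}; new: +{$,a}
  FOLLOW(S)={$,a}  FOLLOW(A)={a}  FOLLOW(B)={$,a}  FOLLOW(C)={$,a,b,c}
[2] — fixpoint
  FOLLOW(S)={$,a}  FOLLOW(A)={a}  FOLLOW(B)={$,a}  FOLLOW(C)={$,a,b,c}

FOLLOW(A) = ["a"]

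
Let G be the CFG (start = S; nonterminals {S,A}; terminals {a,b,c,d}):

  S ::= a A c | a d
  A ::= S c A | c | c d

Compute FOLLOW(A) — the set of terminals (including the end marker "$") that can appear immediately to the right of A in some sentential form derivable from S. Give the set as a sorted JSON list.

Compute FIRST by fixpoint:
iter 1:
  A via A→c: +{c}
  S via S→a A c: +{a}
  FIRST(S)={a}  FIRST(A)={c}
iter 2:
  A via A→S c A: +{a}
  FIRST(S)={a}  FIRST(A)={a,c}
iter 3: (no change)
  FIRST(S)={a}  FIRST(A)={a,c}

Compute FOLLOW by fixpoint:
FOLLOW(S) := {$}
iter 1:
  A→S c A: FOLLOW(S) ⊇ FIRST(c) = {c}; new: +{c}
  S→a A c: FOLLOW(A) ⊇ FIRST(c) = {c}; new: +{c}
  FOLLOW(S)={$,c}  FOLLOW(A)={c}
iter 2: (no change)
  FOLLOW(S)={$,c}  FOLLOW(A)={c}

FOLLOW(A) = ["c"]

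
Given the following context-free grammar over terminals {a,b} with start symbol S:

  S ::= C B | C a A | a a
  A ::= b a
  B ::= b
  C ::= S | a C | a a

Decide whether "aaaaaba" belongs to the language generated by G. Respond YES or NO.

CNF form of G:
  S -> C B | C X3 | T1 T1
  A -> T0 T1
  B -> b
  C -> C B | C X2 | T1 C | T1 T1
  T0 -> b
  T1 -> a
  X2 -> T1 A
  X3 -> T1 A

CYK table (by increasing span):
  T[0,0] 'a' = {T1}  orig:{}
  T[1,1] 'a' = {T1}  orig:{}
  T[2,2] 'a' = {T1}  orig:{}
  T[3,3] 'a' = {T1}  orig:{}
  T[4,4] 'a' = {T1}  orig:{}
  T[5,5] 'b' = {B,T0}  orig:{B}
  T[6,6] 'a' = {T1}  orig:{}
  T[0,1] 'aa' = {C,S}
  T[1,2] 'aa' = {C,S}
  T[2,3] 'aa' = {C,S}
  T[3,4] 'aa' = {C,S}
  T[4,5] 'ab' = ∅
  T[5,6] 'ba' = {A}
  T[0,2] 'aaa' = {C}
  T[1,3] 'aaa' = {C}
  T[2,4] 'aaa' = {C}
  T[3,5] 'aab' = {C,S}
  T[4,6] 'aba' = {X2,X3}  orig:{}
  T[0,3] 'aaaa' = {C}
  T[1,4] 'aaaa' = {C}
  T[2,5] 'aaab' = {C,S}
  T[3,6] 'aaba' = ∅
  T[0,4] 'aaaaa' = {C}
  T[1,5] 'aaaab' = {C,S}
  T[2,6] 'aaaba' = {C,S}
  T[0,5] 'aaaaab' = {C,S}
  T[1,6] 'aaaaba' = {C,S}
  T[0,6] 'aaaaaba' = {C,S}

S ∈ T[0,6] ⇒ YES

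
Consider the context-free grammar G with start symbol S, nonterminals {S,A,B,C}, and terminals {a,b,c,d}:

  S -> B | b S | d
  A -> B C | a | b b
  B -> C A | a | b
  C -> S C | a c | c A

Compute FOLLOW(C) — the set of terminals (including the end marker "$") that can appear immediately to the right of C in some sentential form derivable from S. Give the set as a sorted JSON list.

Compute FIRST by fixpoint:
round 1:
  A via A→a: +{a}
  A via A→b b: +{b}
  B via B→a: +{a}
  B via B→b: +{b}
  C via C→a c: +{a}
  C via C→c A: +{c}
  S via S→B: +{a,b}
  S via S→d: +{d}
  FIRST(S)={a,b,d}  FIRST(A)={a,b}  FIRST(B)={a,b}  FIRST(C)={a,c}
round 2:
  B via B→C A: +{c}
  C via C→S C: +{b,d}
  S via S→B: +{c}
  FIRST(S)={a,b,c,d}  FIRST(A)={a,b}  FIRST(B)={a,b,c}  FIRST(C)={a,b,c,d}
round 3:
  A via A→B C: +{c}
  B via B→C A: +{d}
  FIRST(S)={a,b,c,d}  FIRST(A)={a,b,c}  FIRST(B)={a,b,c,d}  FIRST(C)={a,b,c,d}
round 4:
  A via A→B C: +{d}
  FIRST(S)={a,b,c,d}  FIRST(A)={a,b,c,d}  FIRST(B)={a,b,c,d}  FIRST(C)={a,b,c,d}
round 5: (stable)
  FIRST(S)={a,b,c,d}  FIRST(A)={a,b,c,d}  FIRST(B)={a,b,c,d}  FIRST(C)={a,b,c,d}

Compute FOLLOW by fixpoint:
FOLLOW(S) := {$}
pass 1:
  A→B C: FOLLOW(B) ⊇ FIRST(C) = {a,b,c,d}; new: +{a,b,c,d}
  B→C A: FOLLOW(C) ⊇ FIRST(A) = {a,b,c,d}; new: +{a,b,c,d}
  B→C A: FOLLOW(A) ⊇ FOLLOW(B) ⊇ {a,b,c,d}; new: +{a,b,c,d}
  C→S C: FOLLOW(S) ⊇ FIRST(C) = {a,b,c,d}; new: +{a,b,c,d}
  S→B: FOLLOW(B) ⊇ FOLLOW(S) ⊇ {$,a,b,c,d}; new: +{$}
  FOLLOW(S)={$,a,b,c,d}  FOLLOW(A)={a,b,c,d}  FOLLOW(B)={$,a,b,c,d}  FOLLOW(C)={a,b,c,d}
pass 2:
  B→C A: FOLLOW(A) ⊇ FOLLOW(B) ⊇ {$,a,b,c,d}; new: +{$}
  FOLLOW(S)={$,a,b,c,d}  FOLLOW(A)={$,a,b,c,d}  FOLLOW(B)={$,a,b,c,d}  FOLLOW(C)={a,b,c,d}
pass 3:
  A→B C: FOLLOW(C) ⊇ FOLLOW(A) ⊇ {$,a,b,c,d}; new: +{$}
  FOLLOW(S)={$,a,b,c,d}  FOLLOW(A)={$,a,b,c,d}  FOLLOW(B)={$,a,b,c,d}  FOLLOW(C)={$,a,b,c,d}
pass 4: done
  FOLLOW(S)={$,a,b,c,d}  FOLLOW(A)={$,a,b,c,d}  FOLLOW(B)={$,a,b,c,d}  FOLLOW(C)={$,a,b,c,d}

FOLLOW(C) = ["$", "a", "b", "c", "d"]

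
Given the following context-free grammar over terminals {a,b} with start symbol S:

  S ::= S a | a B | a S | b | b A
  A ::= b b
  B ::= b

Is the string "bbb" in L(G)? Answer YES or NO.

CNF form of G:
  S -> S T1 | T0 A | T1 B | T1 S | b
  A -> T0 T0
  B -> b
  T0 -> b
  T1 -> a

CYK fill:
  T[0,0] 'b' = {B,S,T0}  orig:{B,S}
  T[1,1] 'b' = {B,S,T0}  orig:{B,S}
  T[2,2] 'b' = {B,S,T0}  orig:{B,S}
  T[0,1] 'bb' = {A}
  T[1,2] 'bb' = {A}
  T[0,2] 'bbb' = {S}

S ∈ T[0,2] ⇒ YES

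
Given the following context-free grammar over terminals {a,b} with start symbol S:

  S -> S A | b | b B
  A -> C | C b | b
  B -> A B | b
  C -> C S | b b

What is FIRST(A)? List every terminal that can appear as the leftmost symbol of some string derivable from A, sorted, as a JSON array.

FIRST sets, iterate to fixpoint:
pass 1:
  A via A→b: +{b}
  B via B→A B: +{b}
  C via C→b b: +{b}
  S via S→b: +{b}
  S: {b}  A: {b}  B: {b}  C: {b}
pass 2: — fixpoint
  S: {b}  A: {b}  B: {b}  C: {b}

FIRST(A) = ["b"]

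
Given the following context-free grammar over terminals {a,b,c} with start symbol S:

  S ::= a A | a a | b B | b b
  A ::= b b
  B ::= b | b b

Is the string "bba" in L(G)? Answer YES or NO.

Convert to CNF:
  S -> T0 B | T0 T0 | T1 A | T1 T1
  A -> T0 T0
  B -> T0 T0 | b
  T0 -> b
  T1 -> a

CYK table (by increasing span):
  T[0,0] 'b' = {B,T0}  orig:{B}
  T[1,1] 'b' = {B,T0}  orig:{B}
  T[2,2] 'a' = {T1}  orig:{}
  T[0,1] 'bb' = {A,B,S}
  T[1,2] 'ba' = ∅
  T[0,2] 'bba' = ∅

S ∉ T[0,2] ⇒ NO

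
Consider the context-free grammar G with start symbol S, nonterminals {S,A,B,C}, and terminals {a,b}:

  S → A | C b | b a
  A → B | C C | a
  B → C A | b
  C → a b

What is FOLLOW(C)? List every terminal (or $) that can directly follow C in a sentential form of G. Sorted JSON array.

FIRST sets, iterate to fixpoint:
round 1:
  A via A→a: +{a}
  B via B→b: +{b}
  C via C→a b: +{a}
  S via S→A: +{a}
  S via S→b a: +{b}
  FIRST[S]={a,b}  FIRST[A]={a}  FIRST[B]={b}  FIRST[C]={a}
round 2:
  A via A→B: +{b}
  B via B→C A: +{a}
  FIRST[S]={a,b}  FIRST[A]={a,b}  FIRST[B]={a,b}  FIRST[C]={a}
round 3: (no change)
  FIRST[S]={a,b}  FIRST[A]={a,b}  FIRST[B]={a,b}  FIRST[C]={a}

FOLLOW iteration:
initialize: $ ∈ FOLLOW(S)
round 1:
  A→C C: FOLLOW(C) ⊇ FIRST(C) = {a}; new: +{a}
  B→C A: FOLLOW(C) ⊇ FIRST(A) = {a,b}; new: +{b}
  S→A: FOLLOW(A) ⊇ FOLLOW(S) ⊇ {$}; new: +{$}
  S: {$}  A: {$}  B: {}  C: {a,b}
round 2:
  A→B: FOLLOW(B) ⊇ FOLLOW(A) ⊇ {$}; new: +{$}
  A→C C: FOLLOW(C) ⊇ FOLLOW(A) ⊇ {$}; new: +{$}
  S: {$}  A: {$}  B: {$}  C: {$,a,b}
round 3: done
  S: {$}  A: {$}  B: {$}  C: {$,a,b}

FOLLOW(C) = ["$", "a", "b"]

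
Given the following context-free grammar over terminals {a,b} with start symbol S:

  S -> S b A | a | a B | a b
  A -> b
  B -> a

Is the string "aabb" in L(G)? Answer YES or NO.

Convert to CNF:
  S -> S X2 | T1 B | T1 T0 | a
  A -> b
  B -> a
  T0 -> b
  T1 -> a
  X2 -> T0 A

CYK table (by increasing span):
  cell(0,0) a: {B,S,T1}  orig:{B,S}
  cell(1,1) a: {B,S,T1}  orig:{B,S}
  cell(2,2) b: {A,T0}  orig:{A}
  cell(3,3) b: {A,T0}  orig:{A}
  cell(0,1) aa: {S}
  cell(1,2) ab: {S}
  cell(2,3) bb: {X2}  orig:{}
  cell(0,2) aab: ∅
  cell(1,3) abb: {S}
  cell(0,3) aabb: {S}

S ∈ T[0,3] ⇒ YES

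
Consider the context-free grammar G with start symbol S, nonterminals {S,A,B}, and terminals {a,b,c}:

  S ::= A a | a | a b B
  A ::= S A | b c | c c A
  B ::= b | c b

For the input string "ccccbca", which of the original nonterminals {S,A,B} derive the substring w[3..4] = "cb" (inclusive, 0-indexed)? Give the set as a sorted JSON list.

CNF form of G:
  S -> A T2 | T2 X4 | a
  A -> S A | T0 T1 | T1 X3
  B -> T1 T0 | b
  T0 -> b
  T1 -> c
  T2 -> a
  X3 -> T1 A
  X4 -> T0 B

CYK table (by increasing span), restricted to cells inside w[3..4]:
  cell(3,3) c: {T1}  orig:{}
  cell(4,4) b: {B,T0}  orig:{B}
  cell(3,4) cb: {B}

Original NTs in T[3,4] deriving "cb": ["B"]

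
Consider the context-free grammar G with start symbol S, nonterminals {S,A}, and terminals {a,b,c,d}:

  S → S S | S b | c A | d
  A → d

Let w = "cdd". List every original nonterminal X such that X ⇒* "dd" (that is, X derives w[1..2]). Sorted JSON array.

Convert to CNF:
  S -> S S | S T0 | T1 A | d
  A -> d
  T0 -> b
  T1 -> c

Fill CYK table bottom-up (cells [i..j] with 1 ≤ i ≤ j ≤ 2 only):
  [1..1]={A,S}  "d"
  [2..2]={A,S}  "d"
  [1..2]={S}  "dd"

Original NTs in T[1,2] deriving "dd": ["S"]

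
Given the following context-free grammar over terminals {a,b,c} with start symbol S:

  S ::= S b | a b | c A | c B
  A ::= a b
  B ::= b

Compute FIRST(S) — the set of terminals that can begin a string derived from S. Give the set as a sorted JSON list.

FIRST sets, iterate to fixpoint:
pass 1:
  A via A→a b: +{a}
  B via B→b: +{b}
  S via S→a b: +{a}
  S via S→c A: +{c}
  FIRST(S)={a,c}  FIRST(A)={a}  FIRST(B)={b}
pass 2: done
  FIRST(S)={a,c}  FIRST(A)={a}  FIRST(B)={b}

FIRST(S) = ["a", "c"]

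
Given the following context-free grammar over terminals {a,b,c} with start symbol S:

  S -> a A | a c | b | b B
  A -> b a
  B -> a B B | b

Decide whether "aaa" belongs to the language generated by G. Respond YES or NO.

CNF form of G:
  S -> T0 B | T1 A | T1 T2 | b
  A -> T0 T1
  B -> T1 X3 | b
  T0 -> b
  T1 -> a
  T2 -> c
  X3 -> B B

Fill CYK table bottom-up:
  [0..0]={T1}  "a"  orig:{}
  [1..1]={T1}  "a"  orig:{}
  [2..2]={T1}  "a"  orig:{}
  [0..1]=∅  "aa"
  [1..2]=∅  "aa"
  [0..2]=∅  "aaa"

S ∉ T[0,2] ⇒ NO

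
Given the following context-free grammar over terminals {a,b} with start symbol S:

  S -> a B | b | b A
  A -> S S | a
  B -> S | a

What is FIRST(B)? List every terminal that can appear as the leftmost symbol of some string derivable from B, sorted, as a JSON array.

FIRST sets, iterate to fixpoint:
round 1:
  A via A→a: +{a}
  B via B→a: +{a}
  S via S→a B: +{a}
  S via S→b: +{b}
  S: {a,b}  A: {a}  B: {a}
round 2:
  A via A→S S: +{b}
  B via B→S: +{b}
  S: {a,b}  A: {a,b}  B: {a,b}
round 3: (stable)
  S: {a,b}  A: {a,b}  B: {a,b}

FIRST(B) = ["a", "b"]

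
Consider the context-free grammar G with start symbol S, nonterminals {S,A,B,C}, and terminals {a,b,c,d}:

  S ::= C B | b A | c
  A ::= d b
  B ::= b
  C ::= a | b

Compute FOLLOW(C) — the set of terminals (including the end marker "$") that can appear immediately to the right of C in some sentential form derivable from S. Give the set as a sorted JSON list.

FIRST iteration:
iter 1:
  A via A→d b: +{d}
  B via B→b: +{b}
  C via C→a: +{a}
  C via C→b: +{b}
  S via S→C B: +{a,b}
  S via S→c: +{c}
  FIRST[S]={a,b,c}  FIRST[A]={d}  FIRST[B]={b}  FIRST[C]={a,b}
iter 2: — fixpoint
  FIRST[S]={a,b,c}  FIRST[A]={d}  FIRST[B]={b}  FIRST[C]={a,b}

FOLLOW iteration:
FOLLOW(S) := {$}
iter 1:
  S→C B: FOLLOW(C) ⊇ FIRST(B) = {b}; new: +{b}
  S→C B: FOLLOW(B) ⊇ FOLLOW(S) ⊇ {$}; new: +{$}
  S→b A: FOLLOW(A) ⊇ FOLLOW(S) ⊇ {$}; new: +{$}
  FOLLOW(S)={$}  FOLLOW(A)={$}  FOLLOW(B)={$}  FOLLOW(C)={b}
iter 2: (stable)
  FOLLOW(S)={$}  FOLLOW(A)={$}  FOLLOW(B)={$}  FOLLOW(C)={b}

FOLLOW(C) = ["b"]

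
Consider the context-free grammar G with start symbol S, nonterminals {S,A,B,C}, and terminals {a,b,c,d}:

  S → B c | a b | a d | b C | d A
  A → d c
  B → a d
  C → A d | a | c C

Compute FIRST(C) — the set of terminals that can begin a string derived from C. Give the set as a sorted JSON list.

Compute FIRST by fixpoint:
iter 1:
  A via A→d c: +{d}
  B via B→a d: +{a}
  C via C→A d: +{d}
  C via C→a: +{a}
  C via C→c C: +{c}
  S via S→B c: +{a}
  S via S→b C: +{b}
  S via S→d A: +{d}
  FIRST(S)={a,b,d}  FIRST(A)={d}  FIRST(B)={a}  FIRST(C)={a,c,d}
iter 2: (stable)
  FIRST(S)={a,b,d}  FIRST(A)={d}  FIRST(B)={a}  FIRST(C)={a,c,d}

FIRST(C) = ["a", "c", "d"]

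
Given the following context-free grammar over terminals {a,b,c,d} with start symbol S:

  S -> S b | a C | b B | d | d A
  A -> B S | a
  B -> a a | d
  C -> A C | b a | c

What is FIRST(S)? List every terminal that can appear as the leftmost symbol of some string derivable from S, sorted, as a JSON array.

FIRST sets, iterate to fixpoint:
iter 1:
  A via A→a: +{a}
  B via B→a a: +{a}
  B via B→d: +{d}
  C via C→A C: +{a}
  C via C→b a: +{b}
  C via C→c: +{c}
  S via S→a C: +{a}
  S via S→b B: +{b}
  S via S→d: +{d}
  FIRST(S)={a,b,d}  FIRST(A)={a}  FIRST(B)={a,d}  FIRST(C)={a,b,c}
iter 2:
  A via A→B S: +{d}
  C via C→A C: +{d}
  FIRST(S)={a,b,d}  FIRST(A)={a,d}  FIRST(B)={a,d}  FIRST(C)={a,b,c,d}
iter 3: done
  FIRST(S)={a,b,d}  FIRST(A)={a,d}  FIRST(B)={a,d}  FIRST(C)={a,b,c,d}

FIRST(S) = ["a", "b", "d"]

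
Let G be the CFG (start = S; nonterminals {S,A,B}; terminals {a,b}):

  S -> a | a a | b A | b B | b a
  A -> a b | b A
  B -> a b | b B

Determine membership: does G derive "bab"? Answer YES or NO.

CNF form of G:
  S -> T0 T0 | T1 A | T1 B | T1 T0 | a
  A -> T0 T1 | T1 A
  B -> T0 T1 | T1 B
  T0 -> a
  T1 -> b

Fill CYK table bottom-up:
  cell(0,0) b: {T1}  orig:{}
  cell(1,1) a: {S,T0}  orig:{S}
  cell(2,2) b: {T1}  orig:{}
  cell(0,1) ba: {S}
  cell(1,2) ab: {A,B}
  cell(0,2) bab: {A,B,S}

S ∈ T[0,2] ⇒ YES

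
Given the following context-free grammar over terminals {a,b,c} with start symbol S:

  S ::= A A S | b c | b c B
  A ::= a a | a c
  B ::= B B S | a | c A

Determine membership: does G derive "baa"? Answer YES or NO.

CNF form of G:
  S -> A X4 | T2 T1 | T2 X5
  A -> T0 T0 | T0 T1
  B -> B X3 | T1 A | a
  T0 -> a
  T1 -> c
  T2 -> b
  X3 -> B S
  X4 -> A S
  X5 -> T1 B

CYK table (by increasing span):
  T[0,0] 'b' = {T2}  orig:{}
  T[1,1] 'a' = {B,T0}  orig:{B}
  T[2,2] 'a' = {B,T0}  orig:{B}
  T[0,1] 'ba' = ∅
  T[1,2] 'aa' = {A}
  T[0,2] 'baa' = ∅

S ∉ T[0,2] ⇒ NO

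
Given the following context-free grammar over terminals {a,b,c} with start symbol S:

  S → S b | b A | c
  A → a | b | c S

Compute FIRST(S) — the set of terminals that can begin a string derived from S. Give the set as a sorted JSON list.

Compute FIRST by fixpoint:
pass 1:
  A via A→a: +{a}
  A via A→b: +{b}
  A via A→c S: +{c}
  S via S→b A: +{b}
  S via S→c: +{c}
  FIRST(S)={b,c}  FIRST(A)={a,b,c}
pass 2: (no change)
  FIRST(S)={b,c}  FIRST(A)={a,b,c}

FIRST(S) = ["b", "c"]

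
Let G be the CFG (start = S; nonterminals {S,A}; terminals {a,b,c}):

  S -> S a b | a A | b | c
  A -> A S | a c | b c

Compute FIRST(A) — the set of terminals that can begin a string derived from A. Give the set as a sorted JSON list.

FIRST iteration:
round 1:
  A via A→a c: +{a}
  A via A→b c: +{b}
  S via S→a A: +{a}
  S via S→b: +{b}
  S via S→c: +{c}
  FIRST[S]={a,b,c}  FIRST[A]={a,b}
round 2: (stable)
  FIRST[S]={a,b,c}  FIRST[A]={a,b}

FIRST(A) = ["a", "b"]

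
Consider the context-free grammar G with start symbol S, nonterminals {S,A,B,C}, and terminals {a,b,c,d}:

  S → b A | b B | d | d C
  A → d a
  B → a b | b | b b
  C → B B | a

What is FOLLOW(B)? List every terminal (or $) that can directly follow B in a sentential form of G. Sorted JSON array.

FIRST sets, iterate to fixpoint:
pass 1:
  A via A→d a: +{d}
  B via B→a b: +{a}
  B via B→b: +{b}
  C via C→B B: +{a,b}
  S via S→b A: +{b}
  S via S→d: +{d}
  FIRST[S]={b,d}  FIRST[A]={d}  FIRST[B]={a,b}  FIRST[C]={a,b}
pass 2: (no change)
  FIRST[S]={b,d}  FIRST[A]={d}  FIRST[B]={a,b}  FIRST[C]={a,b}

FOLLOW sets:
initialize: $ ∈ FOLLOW(S)
pass 1:
  C→B B: FOLLOW(B) ⊇ FIRST(B) = {a,b}; new: +{a,b}
  S→b A: FOLLOW(A) ⊇ FOLLOW(S) ⊇ {$}; new: +{$}
  S→b B: FOLLOW(B) ⊇ FOLLOW(S) ⊇ {$}; new: +{$}
  S→d C: FOLLOW(C) ⊇ FOLLOW(S) ⊇ {$}; new: +{$}
  FOLLOW[S]={$}  FOLLOW[A]={$}  FOLLOW[B]={$,a,b}  FOLLOW[C]={$}
pass 2: (stable)
  FOLLOW[S]={$}  FOLLOW[A]={$}  FOLLOW[B]={$,a,b}  FOLLOW[C]={$}

FOLLOW(B) = ["$", "a", "b"]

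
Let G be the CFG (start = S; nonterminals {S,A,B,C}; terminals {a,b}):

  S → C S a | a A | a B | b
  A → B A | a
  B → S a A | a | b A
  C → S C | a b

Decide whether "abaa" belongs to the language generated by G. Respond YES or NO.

Convert to CNF:
  S -> C X3 | T0 A | T0 B | b
  A -> B A | a
  B -> S X2 | T1 A | a
  C -> S C | T0 T1
  T0 -> a
  T1 -> b
  X2 -> T0 A
  X3 -> S T0

CYK fill:
  [0..0]={A,B,T0}  "a"  orig:{A,B}
  [1..1]={S,T1}  "b"  orig:{S}
  [2..2]={A,B,T0}  "a"  orig:{A,B}
  [3..3]={A,B,T0}  "a"  orig:{A,B}
  [0..1]={C}  "ab"
  [1..2]={B,X3}  "ba"  orig:{B}
  [2..3]={A,S,X2}  "aa"  orig:{A,S}
  [0..2]={S}  "aba"
  [1..3]={A,B}  "baa"
  [0..3]={A,S,X2,X3}  "abaa"  orig:{A,S}

S ∈ T[0,3] ⇒ YES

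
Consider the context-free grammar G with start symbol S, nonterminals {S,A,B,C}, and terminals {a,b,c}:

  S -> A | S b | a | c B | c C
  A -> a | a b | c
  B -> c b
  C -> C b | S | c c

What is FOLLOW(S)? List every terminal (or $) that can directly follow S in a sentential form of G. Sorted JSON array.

Compute FIRST by fixpoint:
[1]
  A via A→a: +{a}
  A via A→c: +{c}
  B via B→c b: +{c}
  C via C→c c: +{c}
  S via S→A: +{a,c}
  S: {a,c}  A: {a,c}  B: {c}  C: {c}
[2]
  C via C→S: +{a}
  S: {a,c}  A: {a,c}  B: {c}  C: {a,c}
[3] (stable)
  S: {a,c}  A: {a,c}  B: {c}  C: {a,c}

FOLLOW iteration:
FOLLOW(S) := {$}
pass 1:
  C→C b: FOLLOW(C) ⊇ FIRST(b) = {b}; new: +{b}
  C→S: FOLLOW(S) ⊇ FOLLOW(C) ⊇ {b}; new: +{b}
  S→A: FOLLOW(A) ⊇ FOLLOW(S) ⊇ {$,b}; new: +{$,b}
  S→c B: FOLLOW(B) ⊇ FOLLOW(S) ⊇ {$,b}; new: +{$,b}
  S→c C: FOLLOW(C) ⊇ FOLLOW(S) ⊇ {$,b}; new: +{$}
  S: {$,b}  A: {$,b}  B: {$,b}  C: {$,b}
pass 2: (stable)
  S: {$,b}  A: {$,b}  B: {$,b}  C: {$,b}

FOLLOW(S) = ["$", "b"]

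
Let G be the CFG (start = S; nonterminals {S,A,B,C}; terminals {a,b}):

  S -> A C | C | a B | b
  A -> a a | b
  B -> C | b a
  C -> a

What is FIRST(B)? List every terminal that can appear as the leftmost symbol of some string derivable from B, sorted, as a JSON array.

FIRST iteration:
pass 1:
  A via A→a a: +{a}
  A via A→b: +{b}
  B via B→b a: +{b}
  C via C→a: +{a}
  S via S→A C: +{a,b}
  S: {a,b}  A: {a,b}  B: {b}  C: {a}
pass 2:
  B via B→C: +{a}
  S: {a,b}  A: {a,b}  B: {a,b}  C: {a}
pass 3: (no change)
  S: {a,b}  A: {a,b}  B: {a,b}  C: {a}

FIRST(B) = ["a", "b"]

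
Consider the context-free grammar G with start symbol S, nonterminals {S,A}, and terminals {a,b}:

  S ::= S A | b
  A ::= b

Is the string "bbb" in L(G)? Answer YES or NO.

CNF form of G:
  S -> S A | b
  A -> b

Fill CYK table bottom-up:
  T[0,0] 'b' = {A,S}
  T[1,1] 'b' = {A,S}
  T[2,2] 'b' = {A,S}
  T[0,1] 'bb' = {S}
  T[1,2] 'bb' = {S}
  T[0,2] 'bbb' = {S}

S ∈ T[0,2] ⇒ YES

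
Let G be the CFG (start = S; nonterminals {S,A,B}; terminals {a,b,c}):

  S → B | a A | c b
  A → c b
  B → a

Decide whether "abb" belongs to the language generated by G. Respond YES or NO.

Convert to CNF:
  S -> T0 T1 | T2 A | a
  A -> T0 T1
  B -> a
  T0 -> c
  T1 -> b
  T2 -> a

CYK table (by increasing span):
  cell(0,0) a: {B,S,T2}  orig:{B,S}
  cell(1,1) b: {T1}  orig:{}
  cell(2,2) b: {T1}  orig:{}
  cell(0,1) ab: ∅
  cell(1,2) bb: ∅
  cell(0,2) abb: ∅

S ∉ T[0,2] ⇒ NO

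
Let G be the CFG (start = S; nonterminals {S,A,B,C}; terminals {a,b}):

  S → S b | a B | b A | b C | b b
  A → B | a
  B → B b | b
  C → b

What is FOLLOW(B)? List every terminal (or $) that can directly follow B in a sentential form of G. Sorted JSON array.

Compute FIRST by fixpoint:
[1]
  A via A→a: +{a}
  B via B→b: +{b}
  C via C→b: +{b}
  S via S→a B: +{a}
  S via S→b A: +{b}
  FIRST(S)={a,b}  FIRST(A)={a}  FIRST(B)={b}  FIRST(C)={b}
[2]
  A via A→B: +{b}
  FIRST(S)={a,b}  FIRST(A)={a,b}  FIRST(B)={b}  FIRST(C)={b}
[3] done
  FIRST(S)={a,b}  FIRST(A)={a,b}  FIRST(B)={b}  FIRST(C)={b}

FOLLOW sets:
FOLLOW(S) := {$}
pass 1:
  B→B b: FOLLOW(B) ⊇ FIRST(b) = {b}; new: +{b}
  S→S b: FOLLOW(S) ⊇ FIRST(b) = {b}; new: +{b}
  S→a B: FOLLOW(B) ⊇ FOLLOW(S) ⊇ {$,b}; new: +{$}
  S→b A: FOLLOW(A) ⊇ FOLLOW(S) ⊇ {$,b}; new: +{$,b}
  S→b C: FOLLOW(C) ⊇ FOLLOW(S) ⊇ {$,b}; new: +{$,b}
  FOLLOW[S]={$,b}  FOLLOW[A]={$,b}  FOLLOW[B]={$,b}  FOLLOW[C]={$,b}
pass 2: (stable)
  FOLLOW[S]={$,b}  FOLLOW[A]={$,b}  FOLLOW[B]={$,b}  FOLLOW[C]={$,b}

FOLLOW(B) = ["$", "b"]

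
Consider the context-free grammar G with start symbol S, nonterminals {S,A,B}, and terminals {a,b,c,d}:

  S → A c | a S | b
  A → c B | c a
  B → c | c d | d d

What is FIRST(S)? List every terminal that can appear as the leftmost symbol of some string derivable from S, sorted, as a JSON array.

Compute FIRST by fixpoint:
[1]
  A via A→c B: +{c}
  B via B→c: +{c}
  B via B→d d: +{d}
  S via S→A c: +{c}
  S via S→a S: +{a}
  S via S→b: +{b}
  FIRST[S]={a,b,c}  FIRST[A]={c}  FIRST[B]={c,d}
[2] done
  FIRST[S]={a,b,c}  FIRST[A]={c}  FIRST[B]={c,d}

FIRST(S) = ["a", "b", "c"]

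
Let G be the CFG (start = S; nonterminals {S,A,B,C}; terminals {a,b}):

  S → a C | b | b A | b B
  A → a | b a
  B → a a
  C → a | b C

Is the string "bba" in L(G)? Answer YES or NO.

Convert to CNF:
  S -> T0 A | T0 B | T1 C | b
  A -> T0 T1 | a
  B -> T1 T1
  C -> T0 C | a
  T0 -> b
  T1 -> a

CYK fill:
  [0..0]={S,T0}  "b"  orig:{S}
  [1..1]={S,T0}  "b"  orig:{S}
  [2..2]={A,C,T1}  "a"  orig:{A,C}
  [0..1]=∅  "bb"
  [1..2]={A,C,S}  "ba"
  [0..2]={C,S}  "bba"

S ∈ T[0,2] ⇒ YES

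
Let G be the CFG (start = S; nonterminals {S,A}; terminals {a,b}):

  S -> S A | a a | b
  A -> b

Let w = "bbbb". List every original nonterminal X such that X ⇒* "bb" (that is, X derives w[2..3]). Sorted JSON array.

Convert to CNF:
  S -> S A | T0 T0 | b
  A -> b
  T0 -> a

CYK table (by increasing span) — only the sub-triangle for w[2..3]:
  cell(2,2) b: {A,S}
  cell(3,3) b: {A,S}
  cell(2,3) bb: {S}

Original NTs in T[2,3] deriving "bb": ["S"]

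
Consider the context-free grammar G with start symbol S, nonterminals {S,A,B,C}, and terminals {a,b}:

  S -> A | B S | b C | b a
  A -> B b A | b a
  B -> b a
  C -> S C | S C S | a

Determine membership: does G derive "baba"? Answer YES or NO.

CNF form of G:
  S -> B S | B X4 | T0 C | T0 T1
  A -> B X2 | T0 T1
  B -> T0 T1
  C -> S C | S X3 | a
  T0 -> b
  T1 -> a
  X2 -> T0 A
  X3 -> C S
  X4 -> T0 A

Fill CYK table bottom-up:
  T[0,0] 'b' = {T0}  orig:{}
  T[1,1] 'a' = {C,T1}  orig:{C}
  T[2,2] 'b' = {T0}  orig:{}
  T[3,3] 'a' = {C,T1}  orig:{C}
  T[0,1] 'ba' = {A,B,S}
  T[1,2] 'ab' = ∅
  T[2,3] 'ba' = {A,B,S}
  T[0,2] 'bab' = ∅
  T[1,3] 'aba' = {X3}  orig:{}
  T[0,3] 'baba' = {S}

S ∈ T[0,3] ⇒ YES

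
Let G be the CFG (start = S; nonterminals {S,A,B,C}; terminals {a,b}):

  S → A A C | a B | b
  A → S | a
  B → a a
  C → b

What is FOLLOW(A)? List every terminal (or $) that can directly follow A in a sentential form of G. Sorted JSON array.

FIRST iteration:
[1]
  A via A→a: +{a}
  B via B→a a: +{a}
  C via C→b: +{b}
  S via S→A A C: +{a}
  S via S→b: +{b}
  S: {a,b}  A: {a}  B: {a}  C: {b}
[2]
  A via A→S: +{b}
  S: {a,b}  A: {a,b}  B: {a}  C: {b}
[3] (no change)
  S: {a,b}  A: {a,b}  B: {a}  C: {b}

FOLLOW sets:
seed FOLLOW(S) with $
round 1:
  S→A A C: FOLLOW(A) ⊇ FIRST(A) = {a,b}; new: +{a,b}
  S→A A C: FOLLOW(C) ⊇ FOLLOW(S) ⊇ {$}; new: +{$}
  S→a B: FOLLOW(B) ⊇ FOLLOW(S) ⊇ {$}; new: +{$}
  FOLLOW[S]={$}  FOLLOW[A]={a,b}  FOLLOW[B]={$}  FOLLOW[C]={$}
round 2:
  A→S: FOLLOW(S) ⊇ FOLLOW(A) ⊇ {a,b}; new: +{a,b}
  S→A A C: FOLLOW(C) ⊇ FOLLOW(S) ⊇ {$,a,b}; new: +{a,b}
  S→a B: FOLLOW(B) ⊇ FOLLOW(S) ⊇ {$,a,b}; new: +{a,b}
  FOLLOW[S]={$,a,b}  FOLLOW[A]={a,b}  FOLLOW[B]={$,a,b}  FOLLOW[C]={$,a,b}
round 3: done
  FOLLOW[S]={$,a,b}  FOLLOW[A]={a,b}  FOLLOW[B]={$,a,b}  FOLLOW[C]={$,a,b}

FOLLOW(A) = ["a", "b"]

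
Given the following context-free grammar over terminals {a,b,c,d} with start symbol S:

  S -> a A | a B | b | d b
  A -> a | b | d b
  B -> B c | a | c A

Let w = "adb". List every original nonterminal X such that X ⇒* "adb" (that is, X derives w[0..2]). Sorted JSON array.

CNF form of G:
  S -> T0 T1 | T3 A | T3 B | b
  A -> T0 T1 | a | b
  B -> B T2 | T2 A | a
  T0 -> d
  T1 -> b
  T2 -> c
  T3 -> a

CYK table (by increasing span), restricted to cells inside w[0..2]:
  [0..0]={A,B,T3}  "a"  orig:{A,B}
  [1..1]={T0}  "d"  orig:{}
  [2..2]={A,S,T1}  "b"  orig:{A,S}
  [0..1]=∅  "ad"
  [1..2]={A,S}  "db"
  [0..2]={S}  "adb"

Original NTs in T[0,2] deriving "adb": ["S"]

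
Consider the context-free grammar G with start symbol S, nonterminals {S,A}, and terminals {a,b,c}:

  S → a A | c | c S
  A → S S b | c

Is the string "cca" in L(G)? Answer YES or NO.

Convert to CNF:
  S -> T1 A | T2 S | c
  A -> S X3 | c
  T0 -> b
  T1 -> a
  T2 -> c
  X3 -> S T0

CYK table (by increasing span):
  [0..0]={A,S,T2}  "c"  orig:{A,S}
  [1..1]={A,S,T2}  "c"  orig:{A,S}
  [2..2]={T1}  "a"  orig:{}
  [0..1]={S}  "cc"
  [1..2]=∅  "ca"
  [0..2]=∅  "cca"

S ∉ T[0,2] ⇒ NO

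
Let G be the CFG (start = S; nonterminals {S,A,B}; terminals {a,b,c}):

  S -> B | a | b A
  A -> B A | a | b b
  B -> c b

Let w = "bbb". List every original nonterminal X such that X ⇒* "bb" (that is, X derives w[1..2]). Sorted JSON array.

Convert to CNF:
  S -> T0 A | T1 T0 | a
  A -> B A | T0 T0 | a
  B -> T1 T0
  T0 -> b
  T1 -> c

CYK table (by increasing span), restricted to cells inside w[1..2]:
  [1..1]={T0}  "b"  orig:{}
  [2..2]={T0}  "b"  orig:{}
  [1..2]={A}  "bb"

Original NTs in T[1,2] deriving "bb": ["A"]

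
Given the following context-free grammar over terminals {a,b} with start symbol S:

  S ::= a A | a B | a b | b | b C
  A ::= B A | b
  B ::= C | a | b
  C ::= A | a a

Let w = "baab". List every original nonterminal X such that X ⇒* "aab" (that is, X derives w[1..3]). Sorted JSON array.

CNF form of G:
  S -> T0 A | T0 B | T0 T1 | T1 C | b
  A -> B A | b
  B -> B A | T0 T0 | a | b
  C -> B A | T0 T0 | b
  T0 -> a
  T1 -> b

Fill CYK table bottom-up (cells [i..j] with 1 ≤ i ≤ j ≤ 3 only):
  [1..1]={B,T0}  "a"  orig:{B}
  [2..2]={B,T0}  "a"  orig:{B}
  [3..3]={A,B,C,S,T1}  "b"  orig:{A,B,C,S}
  [1..2]={B,C,S}  "aa"
  [2..3]={A,B,C,S}  "ab"
  [1..3]={A,B,C,S}  "aab"

Original NTs in T[1,3] deriving "aab": ["A", "B", "C", "S"]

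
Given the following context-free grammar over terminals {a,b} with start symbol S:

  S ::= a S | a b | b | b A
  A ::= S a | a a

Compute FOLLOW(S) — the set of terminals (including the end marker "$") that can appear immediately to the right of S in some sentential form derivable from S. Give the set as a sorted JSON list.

FIRST iteration:
iter 1:
  A via A→a a: +{a}
  S via S→a S: +{a}
  S via S→b: +{b}
  FIRST[S]={a,b}  FIRST[A]={a}
iter 2:
  A via A→S a: +{b}
  FIRST[S]={a,b}  FIRST[A]={a,b}
iter 3: (stable)
  FIRST[S]={a,b}  FIRST[A]={a,b}

FOLLOW sets:
initialize: $ ∈ FOLLOW(S)
iter 1:
  A→S a: FOLLOW(S) ⊇ FIRST(a) = {a}; new: +{a}
  S→b A: FOLLOW(A) ⊇ FOLLOW(S) ⊇ {$,a}; new: +{$,a}
  FOLLOW[S]={$,a}  FOLLOW[A]={$,a}
iter 2: (stable)
  FOLLOW[S]={$,a}  FOLLOW[A]={$,a}

FOLLOW(S) = ["$", "a"]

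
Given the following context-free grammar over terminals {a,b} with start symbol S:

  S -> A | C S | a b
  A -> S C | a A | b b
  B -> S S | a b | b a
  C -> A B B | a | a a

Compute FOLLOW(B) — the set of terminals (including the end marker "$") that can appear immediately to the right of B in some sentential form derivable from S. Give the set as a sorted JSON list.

Compute FIRST by fixpoint:
[1]
  A via A→a A: +{a}
  A via A→b b: +{b}
  B via B→a b: +{a}
  B via B→b a: +{b}
  C via C→A B B: +{a,b}
  S via S→A: +{a,b}
  FIRST[S]={a,b}  FIRST[A]={a,b}  FIRST[B]={a,b}  FIRST[C]={a,b}
[2] done
  FIRST[S]={a,b}  FIRST[A]={a,b}  FIRST[B]={a,b}  FIRST[C]={a,b}

FOLLOW iteration:
initialize: $ ∈ FOLLOW(S)
[1]
  A→S C: FOLLOW(S) ⊇ FIRST(C) = {a,b}; new: +{a,b}
  C→A B B: FOLLOW(A) ⊇ FIRST(B) = {a,b}; new: +{a,b}
  C→A B B: FOLLOW(B) ⊇ FIRST(B) = {a,b}; new: +{a,b}
  S→A: FOLLOW(A) ⊇ FOLLOW(S) ⊇ {$,a,b}; new: +{$}
  S→C S: FOLLOW(C) ⊇ FIRST(S) = {a,b}; new: +{a,b}
  FOLLOW(S)={$,a,b}  FOLLOW(A)={$,a,b}  FOLLOW(B)={a,b}  FOLLOW(C)={a,b}
[2]
  A→S C: FOLLOW(C) ⊇ FOLLOW(A) ⊇ {$,a,b}; new: +{$}
  C→A B B: FOLLOW(B) ⊇ FOLLOW(C) ⊇ {$,a,b}; new: +{$}
  FOLLOW(S)={$,a,b}  FOLLOW(A)={$,a,b}  FOLLOW(B)={$,a,b}  FOLLOW(C)={$,a,b}
[3] (no change)
  FOLLOW(S)={$,a,b}  FOLLOW(A)={$,a,b}  FOLLOW(B)={$,a,b}  FOLLOW(C)={$,a,b}

FOLLOW(B) = ["$", "a", "b"]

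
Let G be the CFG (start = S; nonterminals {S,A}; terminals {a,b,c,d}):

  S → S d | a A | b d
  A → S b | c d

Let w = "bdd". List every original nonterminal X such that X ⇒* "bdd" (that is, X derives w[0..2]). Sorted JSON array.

Convert to CNF:
  S -> S T2 | T0 T2 | T3 A
  A -> S T0 | T1 T2
  T0 -> b
  T1 -> c
  T2 -> d
  T3 -> a

CYK fill (cells [i..j] with 0 ≤ i ≤ j ≤ 2 only):
  [0..0]={T0}  "b"  orig:{}
  [1..1]={T2}  "d"  orig:{}
  [2..2]={T2}  "d"  orig:{}
  [0..1]={S}  "bd"
  [1..2]=∅  "dd"
  [0..2]={S}  "bdd"

Original NTs in T[0,2] deriving "bdd": ["S"]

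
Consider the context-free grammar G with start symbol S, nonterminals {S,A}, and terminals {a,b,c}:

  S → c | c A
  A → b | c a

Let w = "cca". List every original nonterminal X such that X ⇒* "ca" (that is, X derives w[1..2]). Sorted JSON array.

Convert to CNF:
  S -> T0 A | c
  A -> T0 T1 | b
  T0 -> c
  T1 -> a

CYK fill, restricted to cells inside w[1..2]:
  [1..1]={S,T0}  "c"  orig:{S}
  [2..2]={T1}  "a"  orig:{}
  [1..2]={A}  "ca"

Original NTs in T[1,2] deriving "ca": ["A"]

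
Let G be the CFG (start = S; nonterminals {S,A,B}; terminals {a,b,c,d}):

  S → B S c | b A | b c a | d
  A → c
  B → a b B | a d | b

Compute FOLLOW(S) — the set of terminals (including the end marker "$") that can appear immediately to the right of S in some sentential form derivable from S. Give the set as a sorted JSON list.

Compute FIRST by fixpoint:
round 1:
  A via A→c: +{c}
  B via B→a b B: +{a}
  B via B→b: +{b}
  S via S→B S c: +{a,b}
  S via S→d: +{d}
  FIRST[S]={a,b,d}  FIRST[A]={c}  FIRST[B]={a,b}
round 2: (stable)
  FIRST[S]={a,b,d}  FIRST[A]={c}  FIRST[B]={a,b}

FOLLOW iteration:
seed FOLLOW(S) with $
iter 1:
  S→B S c: FOLLOW(B) ⊇ FIRST(S) = {a,b,d}; new: +{a,b,d}
  S→B S c: FOLLOW(S) ⊇ FIRST(c) = {c}; new: +{c}
  S→b A: FOLLOW(A) ⊇ FOLLOW(S) ⊇ {$,c}; new: +{$,c}
  FOLLOW(S)={$,c}  FOLLOW(A)={$,c}  FOLLOW(B)={a,b,d}
iter 2: (no change)
  FOLLOW(S)={$,c}  FOLLOW(A)={$,c}  FOLLOW(B)={a,b,d}

FOLLOW(S) = ["$", "c"]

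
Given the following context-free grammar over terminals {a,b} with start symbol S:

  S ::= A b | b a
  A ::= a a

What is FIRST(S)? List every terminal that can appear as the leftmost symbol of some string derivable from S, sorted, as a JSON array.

Compute FIRST by fixpoint:
[1]
  A via A→a a: +{a}
  S via S→A b: +{a}
  S via S→b a: +{b}
  FIRST(S)={a,b}  FIRST(A)={a}
[2] — fixpoint
  FIRST(S)={a,b}  FIRST(A)={a}

FIRST(S) = ["a", "b"]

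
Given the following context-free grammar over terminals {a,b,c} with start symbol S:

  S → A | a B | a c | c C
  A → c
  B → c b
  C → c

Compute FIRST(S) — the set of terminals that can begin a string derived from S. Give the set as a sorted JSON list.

Compute FIRST by fixpoint:
[1]
  A via A→c: +{c}
  B via B→c b: +{c}
  C via C→c: +{c}
  S via S→A: +{c}
  S via S→a B: +{a}
  FIRST(S)={a,c}  FIRST(A)={c}  FIRST(B)={c}  FIRST(C)={c}
[2] (stable)
  FIRST(S)={a,c}  FIRST(A)={c}  FIRST(B)={c}  FIRST(C)={c}

FIRST(S) = ["a", "c"]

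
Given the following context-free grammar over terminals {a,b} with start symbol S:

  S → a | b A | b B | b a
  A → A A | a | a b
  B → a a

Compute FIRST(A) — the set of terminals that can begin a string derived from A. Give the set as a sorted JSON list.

FIRST iteration:
[1]
  A via A→a: +{a}
  B via B→a a: +{a}
  S via S→a: +{a}
  S via S→b A: +{b}
  FIRST[S]={a,b}  FIRST[A]={a}  FIRST[B]={a}
[2] — fixpoint
  FIRST[S]={a,b}  FIRST[A]={a}  FIRST[B]={a}

FIRST(A) = ["a"]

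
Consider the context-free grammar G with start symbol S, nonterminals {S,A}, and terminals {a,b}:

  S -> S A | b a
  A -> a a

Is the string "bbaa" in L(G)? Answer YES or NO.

CNF form of G:
  S -> S A | T1 T0
  A -> T0 T0
  T0 -> a
  T1 -> b

CYK fill:
  cell(0,0) b: {T1}  orig:{}
  cell(1,1) b: {T1}  orig:{}
  cell(2,2) a: {T0}  orig:{}
  cell(3,3) a: {T0}  orig:{}
  cell(0,1) bb: ∅
  cell(1,2) ba: {S}
  cell(2,3) aa: {A}
  cell(0,2) bba: ∅
  cell(1,3) baa: ∅
  cell(0,3) bbaa: ∅

S ∉ T[0,3] ⇒ NO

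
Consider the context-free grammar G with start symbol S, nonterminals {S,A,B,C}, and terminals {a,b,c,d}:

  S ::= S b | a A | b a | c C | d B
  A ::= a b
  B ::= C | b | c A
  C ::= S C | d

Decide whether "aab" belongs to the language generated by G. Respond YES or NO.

Convert to CNF:
  S -> S T1 | T0 A | T1 T0 | T2 C | T3 B
  A -> T0 T1
  B -> S C | T2 A | b | d
  C -> S C | d
  T0 -> a
  T1 -> b
  T2 -> c
  T3 -> d

Fill CYK table bottom-up:
  cell(0,0) a: {T0}  orig:{}
  cell(1,1) a: {T0}  orig:{}
  cell(2,2) b: {B,T1}  orig:{B}
  cell(0,1) aa: ∅
  cell(1,2) ab: {A}
  cell(0,2) aab: {S}

S ∈ T[0,2] ⇒ YES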